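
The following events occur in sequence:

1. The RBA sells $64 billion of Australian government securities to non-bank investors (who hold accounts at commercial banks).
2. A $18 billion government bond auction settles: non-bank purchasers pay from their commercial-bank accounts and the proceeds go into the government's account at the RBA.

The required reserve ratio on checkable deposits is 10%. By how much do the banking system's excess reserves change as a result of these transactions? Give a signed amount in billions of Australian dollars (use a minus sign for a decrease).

-$73.8 billion

Asset sale (to non-banks) $64 billion: reserves −$64B, deposits −$64B.
Government account inflow $18 billion: reserves −$18B, deposits −$18B.
Totals: Δreserves = −$82B, Δdeposits = −$82B.
Δrequired reserves = 10% × −$82B = −$8.2B.
Δexcess reserves = Δreserves − Δrequired = −$82B − (−$8.2B) = -$73.8 billion.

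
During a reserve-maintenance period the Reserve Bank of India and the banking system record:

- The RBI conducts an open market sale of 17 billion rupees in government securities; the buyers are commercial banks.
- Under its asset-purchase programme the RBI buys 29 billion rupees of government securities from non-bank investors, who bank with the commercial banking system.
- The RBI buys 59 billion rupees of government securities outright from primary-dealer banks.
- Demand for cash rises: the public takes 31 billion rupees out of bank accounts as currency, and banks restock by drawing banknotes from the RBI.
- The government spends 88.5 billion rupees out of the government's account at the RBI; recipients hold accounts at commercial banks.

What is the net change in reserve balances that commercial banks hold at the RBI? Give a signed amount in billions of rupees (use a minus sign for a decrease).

RBI balance sheet:
  Assets:      Securities +71B
  Liabilities: Bank reserves +128.5B, Currency in circulation +31B, Government deposits −88.5B
So the change in reserve balances that commercial banks hold at the RBI is +128.5 billion.

+128.5 billion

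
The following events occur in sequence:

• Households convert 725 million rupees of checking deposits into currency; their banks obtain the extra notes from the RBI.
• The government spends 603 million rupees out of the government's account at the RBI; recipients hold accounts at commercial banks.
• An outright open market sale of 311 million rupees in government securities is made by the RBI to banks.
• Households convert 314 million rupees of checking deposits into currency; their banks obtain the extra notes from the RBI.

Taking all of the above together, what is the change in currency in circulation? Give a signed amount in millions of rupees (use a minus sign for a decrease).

+1039 million

Currency withdrawal 725 million rupees: notes leave the central bank → +725M.
Government spending 603 million rupees: no currency enters or leaves circulation → 0.
OMO sale (to banks) 311 million rupees: no currency enters or leaves circulation → 0.
Currency withdrawal 314 million rupees: notes leave the central bank → +314M.
Net: 725 + 0 + 0 + 314 = +1039 million.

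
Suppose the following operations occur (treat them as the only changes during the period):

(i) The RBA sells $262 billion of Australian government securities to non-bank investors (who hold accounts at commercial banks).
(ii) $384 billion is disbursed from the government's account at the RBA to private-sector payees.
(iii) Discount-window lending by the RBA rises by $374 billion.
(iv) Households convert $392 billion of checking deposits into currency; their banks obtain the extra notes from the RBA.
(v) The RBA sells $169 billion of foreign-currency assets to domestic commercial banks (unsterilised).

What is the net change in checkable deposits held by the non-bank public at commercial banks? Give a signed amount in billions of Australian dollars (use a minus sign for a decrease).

Asset sale (to non-banks) $262 billion: non-bank counterparties' bank balances fall → −$262B.
Government spending $384 billion: non-bank counterparties' bank balances rise → +$384B.
Discount-window loan $374 billion: the counterparty is a bank, so public deposits are unchanged → 0.
Currency withdrawal $392 billion: non-bank counterparties' bank balances fall → −$392B.
FX sale $169 billion: the counterparty is a bank, so public deposits are unchanged → 0.
Net: −262 + 384 + 0 − 392 + 0 = -$270 billion.

-$270 billion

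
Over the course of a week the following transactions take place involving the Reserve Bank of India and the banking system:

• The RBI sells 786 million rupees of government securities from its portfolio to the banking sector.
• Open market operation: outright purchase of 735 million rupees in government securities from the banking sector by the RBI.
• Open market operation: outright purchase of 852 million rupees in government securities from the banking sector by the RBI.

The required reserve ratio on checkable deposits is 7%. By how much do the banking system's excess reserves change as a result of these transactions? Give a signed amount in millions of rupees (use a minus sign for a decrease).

OMO sale (to banks) 786 million rupees: reserves −786M, deposits 0.
OMO purchase (from banks) 735 million rupees: reserves +735M, deposits 0.
OMO purchase (from banks) 852 million rupees: reserves +852M, deposits 0.
Totals: Δreserves = +801M, Δdeposits = 0.
Δrequired reserves = 7% × 0 = 0.
Δexcess reserves = Δreserves − Δrequired = +801M − (0) = +801 million.

+801 million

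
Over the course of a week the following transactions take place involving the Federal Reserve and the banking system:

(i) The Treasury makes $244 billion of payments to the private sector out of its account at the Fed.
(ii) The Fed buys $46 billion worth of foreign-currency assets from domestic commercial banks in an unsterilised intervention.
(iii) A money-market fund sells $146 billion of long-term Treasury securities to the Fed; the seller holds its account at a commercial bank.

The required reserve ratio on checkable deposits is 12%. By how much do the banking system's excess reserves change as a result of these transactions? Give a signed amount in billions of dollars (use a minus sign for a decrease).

Government spending $244 billion: reserves +$244B, deposits +$244B.
FX purchase $46 billion: reserves +$46B, deposits 0.
Asset purchase (from non-banks) $146 billion: reserves +$146B, deposits +$146B.
Totals: Δreserves = +$436B, Δdeposits = +$390B.
Δrequired reserves = 12% × +$390B = +$46.8B.
Δexcess reserves = Δreserves − Δrequired = +$436B − (+$46.8B) = +$389.2 billion.

+$389.2 billion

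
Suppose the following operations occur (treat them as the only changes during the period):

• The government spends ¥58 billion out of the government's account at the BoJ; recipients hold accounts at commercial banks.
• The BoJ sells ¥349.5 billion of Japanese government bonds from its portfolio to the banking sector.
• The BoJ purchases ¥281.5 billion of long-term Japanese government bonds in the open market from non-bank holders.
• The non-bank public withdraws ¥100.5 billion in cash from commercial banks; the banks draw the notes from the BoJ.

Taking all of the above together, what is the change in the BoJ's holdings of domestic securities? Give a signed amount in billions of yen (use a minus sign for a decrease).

-¥68 billion

BoJ balance sheet:
  Assets:      Securities −¥68B
  Liabilities: Bank reserves −¥110.5B, Currency in circulation +¥100.5B, Government deposits −¥58B
Commercial banking system:
  Assets:      Reserves at CB −¥110.5B, Securities +¥349.5B
  Liabilities: Checkable deposits +¥239B
So the change in the BoJ's holdings of domestic securities is -¥68 billion.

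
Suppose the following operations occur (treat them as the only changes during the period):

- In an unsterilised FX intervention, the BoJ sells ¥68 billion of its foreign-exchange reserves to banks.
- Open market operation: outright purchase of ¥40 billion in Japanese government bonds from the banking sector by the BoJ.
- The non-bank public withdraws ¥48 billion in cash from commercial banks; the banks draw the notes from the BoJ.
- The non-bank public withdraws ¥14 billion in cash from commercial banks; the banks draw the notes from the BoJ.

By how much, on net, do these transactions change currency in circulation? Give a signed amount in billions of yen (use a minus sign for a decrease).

+¥62 billion

FX sale ¥68 billion: no currency enters or leaves circulation → 0.
OMO purchase (from banks) ¥40 billion: no currency enters or leaves circulation → 0.
Currency withdrawal ¥48 billion: notes leave the central bank → +¥48B.
Currency withdrawal ¥14 billion: notes leave the central bank → +¥14B.
Net: 0 + 0 + 48 + 14 = +¥62 billion.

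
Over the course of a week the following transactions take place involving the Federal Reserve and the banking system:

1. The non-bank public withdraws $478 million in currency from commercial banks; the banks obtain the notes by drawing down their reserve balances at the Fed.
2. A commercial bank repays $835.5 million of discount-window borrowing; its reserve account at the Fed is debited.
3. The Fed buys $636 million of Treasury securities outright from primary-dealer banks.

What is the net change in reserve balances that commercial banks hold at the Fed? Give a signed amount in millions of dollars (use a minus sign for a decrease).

Fed balance sheet:
  Assets:      Securities +$636M, Loans to banks −$835.5M
  Liabilities: Bank reserves −$677.5M, Currency in circulation +$478M
Commercial banking system:
  Assets:      Reserves at CB −$677.5M, Securities −$636M
  Liabilities: Checkable deposits −$478M, Borrowings from CB −$835.5M
So the change in reserve balances that commercial banks hold at the Fed is -$677.5 million.

-$677.5 million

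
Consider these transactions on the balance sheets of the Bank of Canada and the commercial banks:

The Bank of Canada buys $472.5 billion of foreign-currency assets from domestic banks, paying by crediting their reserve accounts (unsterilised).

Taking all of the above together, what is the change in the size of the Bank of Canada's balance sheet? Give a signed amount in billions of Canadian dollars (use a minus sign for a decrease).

+$472.5 billion

Bank of Canada balance sheet:
  Assets:      Foreign assets +$472.5B
  Liabilities: Bank reserves +$472.5B
Change in total Bank of Canada assets = +$472.5 billion.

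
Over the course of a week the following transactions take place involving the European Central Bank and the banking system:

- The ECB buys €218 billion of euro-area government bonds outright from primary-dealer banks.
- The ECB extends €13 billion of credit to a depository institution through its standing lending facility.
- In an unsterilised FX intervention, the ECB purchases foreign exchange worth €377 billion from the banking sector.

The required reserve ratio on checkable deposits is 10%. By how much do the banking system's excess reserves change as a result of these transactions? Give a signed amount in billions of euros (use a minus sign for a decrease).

OMO purchase (from banks) €218 billion: reserves +€218B, deposits 0.
Discount-window loan €13 billion: reserves +€13B, deposits 0.
FX purchase €377 billion: reserves +€377B, deposits 0.
Totals: Δreserves = +€608B, Δdeposits = 0.
Δrequired reserves = 10% × 0 = 0.
Δexcess reserves = Δreserves − Δrequired = +€608B − (0) = +€608 billion.

+€608 billion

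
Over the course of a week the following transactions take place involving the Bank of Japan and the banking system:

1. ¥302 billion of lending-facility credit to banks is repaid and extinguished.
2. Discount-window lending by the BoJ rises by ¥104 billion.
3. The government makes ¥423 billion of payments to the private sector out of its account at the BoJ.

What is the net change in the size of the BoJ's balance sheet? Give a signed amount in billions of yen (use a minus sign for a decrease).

Discount-window repayment ¥302 billion: a BoJ asset is shed → −¥302B.
Discount-window loan ¥104 billion: a BoJ asset is acquired → +¥104B.
Government spending ¥423 billion: only the composition of liabilities changes → 0.
Net: −302 + 104 + 0 = -¥198 billion.

-¥198 billion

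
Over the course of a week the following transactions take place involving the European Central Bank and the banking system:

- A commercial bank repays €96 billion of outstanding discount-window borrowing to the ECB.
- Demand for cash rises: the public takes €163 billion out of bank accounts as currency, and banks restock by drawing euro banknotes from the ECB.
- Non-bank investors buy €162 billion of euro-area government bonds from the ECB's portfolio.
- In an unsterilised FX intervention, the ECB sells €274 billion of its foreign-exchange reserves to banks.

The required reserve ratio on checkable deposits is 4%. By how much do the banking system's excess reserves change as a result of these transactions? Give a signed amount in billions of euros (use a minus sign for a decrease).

-€682 billion

Discount-window repayment €96 billion: reserves −€96B, deposits 0.
Currency withdrawal €163 billion: reserves −€163B, deposits −€163B.
Asset sale (to non-banks) €162 billion: reserves −€162B, deposits −€162B.
FX sale €274 billion: reserves −€274B, deposits 0.
Totals: Δreserves = −€695B, Δdeposits = −€325B.
Δrequired reserves = 4% × −€325B = −€13B.
Δexcess reserves = Δreserves − Δrequired = −€695B − (−€13B) = -€682 billion.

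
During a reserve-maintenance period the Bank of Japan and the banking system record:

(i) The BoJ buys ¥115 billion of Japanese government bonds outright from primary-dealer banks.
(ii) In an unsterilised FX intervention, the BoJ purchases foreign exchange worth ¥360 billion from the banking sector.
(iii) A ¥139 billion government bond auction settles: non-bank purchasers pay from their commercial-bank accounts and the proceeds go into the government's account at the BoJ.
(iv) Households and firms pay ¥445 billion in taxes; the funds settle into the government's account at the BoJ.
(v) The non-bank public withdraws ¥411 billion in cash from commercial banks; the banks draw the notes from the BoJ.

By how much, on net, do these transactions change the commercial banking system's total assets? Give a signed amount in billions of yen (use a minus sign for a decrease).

-¥995 billion

BoJ balance sheet:
  Assets:      Securities +¥115B, Foreign assets +¥360B
  Liabilities: Bank reserves −¥520B, Currency in circulation +¥411B, Government deposits +¥584B
Commercial banking system:
  Assets:      Reserves at CB −¥520B, Securities −¥115B, Foreign assets −¥360B
  Liabilities: Checkable deposits −¥995B
Change in total bank assets = -¥995 billion.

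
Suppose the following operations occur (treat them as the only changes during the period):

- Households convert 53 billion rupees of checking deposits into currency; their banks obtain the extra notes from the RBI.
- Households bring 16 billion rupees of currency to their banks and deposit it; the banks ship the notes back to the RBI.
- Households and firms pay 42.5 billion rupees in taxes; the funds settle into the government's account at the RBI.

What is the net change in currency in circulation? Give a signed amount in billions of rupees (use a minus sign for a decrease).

Currency withdrawal 53 billion rupees: notes leave the central bank → +53B.
Currency deposit 16 billion rupees: notes return to the central bank → −16B.
Government account inflow 42.5 billion rupees: no currency enters or leaves circulation → 0.
Net: 53 − 16 + 0 = +37 billion.

+37 billion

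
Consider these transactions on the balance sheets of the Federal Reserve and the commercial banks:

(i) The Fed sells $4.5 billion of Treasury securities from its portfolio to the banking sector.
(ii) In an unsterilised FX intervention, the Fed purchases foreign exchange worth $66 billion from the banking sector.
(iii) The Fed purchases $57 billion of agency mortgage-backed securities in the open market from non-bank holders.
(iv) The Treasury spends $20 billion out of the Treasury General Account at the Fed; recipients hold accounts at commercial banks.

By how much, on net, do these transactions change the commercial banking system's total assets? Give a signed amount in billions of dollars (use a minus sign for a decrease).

+$77 billion

Fed balance sheet:
  Assets:      Securities +$52.5B, Foreign assets +$66B
  Liabilities: Bank reserves +$138.5B, Government deposits −$20B
Commercial banking system:
  Assets:      Reserves at CB +$138.5B, Securities +$4.5B, Foreign assets −$66B
  Liabilities: Checkable deposits +$77B
Change in total bank assets = +$77 billion.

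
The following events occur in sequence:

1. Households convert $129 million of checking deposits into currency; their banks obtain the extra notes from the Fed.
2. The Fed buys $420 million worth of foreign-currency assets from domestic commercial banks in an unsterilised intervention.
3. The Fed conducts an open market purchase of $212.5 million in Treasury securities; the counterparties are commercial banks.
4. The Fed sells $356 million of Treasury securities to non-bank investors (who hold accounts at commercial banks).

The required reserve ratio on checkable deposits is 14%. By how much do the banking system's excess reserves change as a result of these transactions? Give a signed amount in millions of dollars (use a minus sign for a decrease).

Currency withdrawal $129 million: reserves −$129M, deposits −$129M.
FX purchase $420 million: reserves +$420M, deposits 0.
OMO purchase (from banks) $212.5 million: reserves +$212.5M, deposits 0.
Asset sale (to non-banks) $356 million: reserves −$356M, deposits −$356M.
Totals: Δreserves = +$147.5M, Δdeposits = −$485M.
Δrequired reserves = 14% × −$485M = −$67.9M.
Δexcess reserves = Δreserves − Δrequired = +$147.5M − (−$67.9M) = +$215.4 million.

+$215.4 million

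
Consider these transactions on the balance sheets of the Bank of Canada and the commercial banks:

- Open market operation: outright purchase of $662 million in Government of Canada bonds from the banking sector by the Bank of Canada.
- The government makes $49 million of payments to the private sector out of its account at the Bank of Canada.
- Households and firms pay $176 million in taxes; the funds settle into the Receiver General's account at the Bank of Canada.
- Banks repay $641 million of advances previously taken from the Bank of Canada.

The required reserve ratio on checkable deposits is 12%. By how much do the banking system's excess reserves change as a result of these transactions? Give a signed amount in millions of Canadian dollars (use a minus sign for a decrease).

-$90.76 million

OMO purchase (from banks) $662 million: reserves +$662M, deposits 0.
Government spending $49 million: reserves +$49M, deposits +$49M.
Government account inflow $176 million: reserves −$176M, deposits −$176M.
Discount-window repayment $641 million: reserves −$641M, deposits 0.
Totals: Δreserves = −$106M, Δdeposits = −$127M.
Δrequired reserves = 12% × −$127M = −$15.24M.
Δexcess reserves = Δreserves − Δrequired = −$106M − (−$15.24M) = -$90.76 million.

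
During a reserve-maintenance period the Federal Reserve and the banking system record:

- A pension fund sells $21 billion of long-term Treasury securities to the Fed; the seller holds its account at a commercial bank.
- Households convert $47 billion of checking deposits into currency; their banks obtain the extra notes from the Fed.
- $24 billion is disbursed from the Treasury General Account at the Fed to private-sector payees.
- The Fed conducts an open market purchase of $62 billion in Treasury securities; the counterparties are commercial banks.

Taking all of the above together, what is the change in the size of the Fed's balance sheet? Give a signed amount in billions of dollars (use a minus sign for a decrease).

+$83 billion

Fed balance sheet:
  Assets:      Securities +$83B
  Liabilities: Bank reserves +$60B, Currency in circulation +$47B, Government deposits −$24B
Commercial banking system:
  Assets:      Reserves at CB +$60B, Securities −$62B
  Liabilities: Checkable deposits −$2B
Change in total Fed assets = +$83 billion.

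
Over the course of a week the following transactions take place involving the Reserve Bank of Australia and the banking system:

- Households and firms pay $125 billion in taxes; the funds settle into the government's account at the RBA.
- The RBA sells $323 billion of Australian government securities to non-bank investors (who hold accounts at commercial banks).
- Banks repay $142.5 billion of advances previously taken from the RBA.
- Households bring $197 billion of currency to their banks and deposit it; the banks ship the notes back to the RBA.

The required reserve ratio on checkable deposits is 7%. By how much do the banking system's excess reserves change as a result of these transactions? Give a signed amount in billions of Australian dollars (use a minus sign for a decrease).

Government account inflow $125 billion: reserves −$125B, deposits −$125B.
Asset sale (to non-banks) $323 billion: reserves −$323B, deposits −$323B.
Discount-window repayment $142.5 billion: reserves −$142.5B, deposits 0.
Currency deposit $197 billion: reserves +$197B, deposits +$197B.
Totals: Δreserves = −$393.5B, Δdeposits = −$251B.
Δrequired reserves = 7% × −$251B = −$17.57B.
Δexcess reserves = Δreserves − Δrequired = −$393.5B − (−$17.57B) = -$375.93 billion.

-$375.93 billion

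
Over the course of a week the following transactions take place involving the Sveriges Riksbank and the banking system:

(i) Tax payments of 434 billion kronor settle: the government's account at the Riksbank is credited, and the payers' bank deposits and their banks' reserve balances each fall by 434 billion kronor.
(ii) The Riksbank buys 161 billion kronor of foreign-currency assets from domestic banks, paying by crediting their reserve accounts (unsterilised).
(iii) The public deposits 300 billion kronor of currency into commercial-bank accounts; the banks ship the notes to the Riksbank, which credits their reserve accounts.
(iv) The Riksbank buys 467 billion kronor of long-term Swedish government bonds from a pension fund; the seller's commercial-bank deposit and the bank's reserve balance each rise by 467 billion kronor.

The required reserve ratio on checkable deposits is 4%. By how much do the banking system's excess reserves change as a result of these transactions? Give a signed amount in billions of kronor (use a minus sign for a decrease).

+480.68 billion

Government account inflow 434 billion kronor: reserves −434B, deposits −434B.
FX purchase 161 billion kronor: reserves +161B, deposits 0.
Currency deposit 300 billion kronor: reserves +300B, deposits +300B.
Asset purchase (from non-banks) 467 billion kronor: reserves +467B, deposits +467B.
Totals: Δreserves = +494B, Δdeposits = +333B.
Δrequired reserves = 4% × +333B = +13.32B.
Δexcess reserves = Δreserves − Δrequired = +494B − (+13.32B) = +480.68 billion.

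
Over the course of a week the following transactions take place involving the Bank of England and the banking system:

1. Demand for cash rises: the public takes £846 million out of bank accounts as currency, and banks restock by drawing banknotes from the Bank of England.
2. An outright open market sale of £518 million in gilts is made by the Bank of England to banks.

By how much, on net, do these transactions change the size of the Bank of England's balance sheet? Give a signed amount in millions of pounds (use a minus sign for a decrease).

-£518 million

Bank of England balance sheet:
  Assets:      Securities −£518M
  Liabilities: Bank reserves −£1364M, Currency in circulation +£846M
Commercial banking system:
  Assets:      Reserves at CB −£1364M, Securities +£518M
  Liabilities: Checkable deposits −£846M
Change in total Bank of England assets = -£518 million.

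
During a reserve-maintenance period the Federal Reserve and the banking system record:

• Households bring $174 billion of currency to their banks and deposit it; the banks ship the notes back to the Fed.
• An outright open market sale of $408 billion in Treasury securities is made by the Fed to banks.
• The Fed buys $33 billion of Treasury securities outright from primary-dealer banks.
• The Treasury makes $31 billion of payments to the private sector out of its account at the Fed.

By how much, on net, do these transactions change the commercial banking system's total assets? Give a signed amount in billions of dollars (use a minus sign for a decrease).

Currency deposit $174 billion: bank balance sheets expand → +$174B.
OMO sale (to banks) $408 billion: just an asset swap on bank balance sheets → 0.
OMO purchase (from banks) $33 billion: just an asset swap on bank balance sheets → 0.
Government spending $31 billion: bank balance sheets expand → +$31B.
Net: 174 + 0 + 0 + 31 = +$205 billion.

+$205 billion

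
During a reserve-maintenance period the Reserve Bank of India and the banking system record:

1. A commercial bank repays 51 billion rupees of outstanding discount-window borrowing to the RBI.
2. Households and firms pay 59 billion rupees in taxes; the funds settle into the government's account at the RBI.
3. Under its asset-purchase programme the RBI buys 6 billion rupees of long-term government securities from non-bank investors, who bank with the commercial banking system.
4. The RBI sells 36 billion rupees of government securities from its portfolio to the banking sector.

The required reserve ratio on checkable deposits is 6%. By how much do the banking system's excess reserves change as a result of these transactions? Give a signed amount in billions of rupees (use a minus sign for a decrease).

Discount-window repayment 51 billion rupees: reserves −51B, deposits 0.
Government account inflow 59 billion rupees: reserves −59B, deposits −59B.
Asset purchase (from non-banks) 6 billion rupees: reserves +6B, deposits +6B.
OMO sale (to banks) 36 billion rupees: reserves −36B, deposits 0.
Totals: Δreserves = −140B, Δdeposits = −53B.
Δrequired reserves = 6% × −53B = −3.18B.
Δexcess reserves = Δreserves − Δrequired = −140B − (−3.18B) = -136.82 billion.

-136.82 billion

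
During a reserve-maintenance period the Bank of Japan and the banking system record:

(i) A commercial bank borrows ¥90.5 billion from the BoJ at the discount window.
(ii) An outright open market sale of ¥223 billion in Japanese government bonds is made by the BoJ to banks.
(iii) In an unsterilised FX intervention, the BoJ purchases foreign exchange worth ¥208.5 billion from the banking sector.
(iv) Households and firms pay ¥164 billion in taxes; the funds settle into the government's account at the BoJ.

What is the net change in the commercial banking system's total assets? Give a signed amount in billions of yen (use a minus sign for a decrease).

-¥73.5 billion

Discount-window loan ¥90.5 billion: bank balance sheets expand → +¥90.5B.
OMO sale (to banks) ¥223 billion: just an asset swap on bank balance sheets → 0.
FX purchase ¥208.5 billion: just an asset swap on bank balance sheets → 0.
Government account inflow ¥164 billion: bank balance sheets shrink → −¥164B.
Net: 90.5 + 0 + 0 − 164 = -¥73.5 billion.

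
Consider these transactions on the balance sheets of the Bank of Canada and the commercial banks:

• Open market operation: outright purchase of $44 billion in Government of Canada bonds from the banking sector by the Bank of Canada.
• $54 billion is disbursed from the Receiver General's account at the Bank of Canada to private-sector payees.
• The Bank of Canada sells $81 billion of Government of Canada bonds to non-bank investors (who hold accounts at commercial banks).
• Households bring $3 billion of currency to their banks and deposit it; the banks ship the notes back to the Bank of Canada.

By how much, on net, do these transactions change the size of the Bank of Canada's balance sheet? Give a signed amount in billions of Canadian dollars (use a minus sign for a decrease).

Bank of Canada balance sheet:
  Assets:      Securities −$37B
  Liabilities: Bank reserves +$20B, Currency in circulation −$3B, Government deposits −$54B
Commercial banking system:
  Assets:      Reserves at CB +$20B, Securities −$44B
  Liabilities: Checkable deposits −$24B
Change in total Bank of Canada assets = -$37 billion.

-$37 billion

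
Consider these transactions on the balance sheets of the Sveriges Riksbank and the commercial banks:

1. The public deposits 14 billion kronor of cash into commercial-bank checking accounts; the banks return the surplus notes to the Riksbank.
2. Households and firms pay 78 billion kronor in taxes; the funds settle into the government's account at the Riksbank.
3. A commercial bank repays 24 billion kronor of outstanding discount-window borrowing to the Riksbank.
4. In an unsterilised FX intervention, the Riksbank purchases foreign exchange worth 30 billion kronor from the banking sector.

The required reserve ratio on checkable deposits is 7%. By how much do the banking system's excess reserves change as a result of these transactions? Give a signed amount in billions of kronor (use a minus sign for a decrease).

-53.52 billion

Currency deposit 14 billion kronor: reserves +14B, deposits +14B.
Government account inflow 78 billion kronor: reserves −78B, deposits −78B.
Discount-window repayment 24 billion kronor: reserves −24B, deposits 0.
FX purchase 30 billion kronor: reserves +30B, deposits 0.
Totals: Δreserves = −58B, Δdeposits = −64B.
Δrequired reserves = 7% × −64B = −4.48B.
Δexcess reserves = Δreserves − Δrequired = −58B − (−4.48B) = -53.52 billion.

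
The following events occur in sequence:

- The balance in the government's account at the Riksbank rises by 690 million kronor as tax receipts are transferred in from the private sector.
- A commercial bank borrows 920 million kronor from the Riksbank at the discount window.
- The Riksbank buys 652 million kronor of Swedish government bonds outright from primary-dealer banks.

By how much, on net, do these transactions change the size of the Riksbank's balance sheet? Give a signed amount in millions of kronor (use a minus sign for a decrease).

+1572 million

Government account inflow 690 million kronor: only the composition of liabilities changes → 0.
Discount-window loan 920 million kronor: a Riksbank asset is acquired → +920M.
OMO purchase (from banks) 652 million kronor: a Riksbank asset is acquired → +652M.
Net: 0 + 920 + 652 = +1572 million.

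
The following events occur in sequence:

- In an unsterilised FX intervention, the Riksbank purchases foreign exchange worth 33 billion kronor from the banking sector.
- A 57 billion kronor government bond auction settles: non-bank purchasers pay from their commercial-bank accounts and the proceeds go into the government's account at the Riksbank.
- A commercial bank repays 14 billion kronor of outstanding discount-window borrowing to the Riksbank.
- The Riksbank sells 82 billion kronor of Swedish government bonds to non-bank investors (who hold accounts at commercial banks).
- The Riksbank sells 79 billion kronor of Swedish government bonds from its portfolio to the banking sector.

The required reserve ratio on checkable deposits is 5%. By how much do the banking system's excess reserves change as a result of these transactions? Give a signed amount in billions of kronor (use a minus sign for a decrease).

FX purchase 33 billion kronor: reserves +33B, deposits 0.
Government account inflow 57 billion kronor: reserves −57B, deposits −57B.
Discount-window repayment 14 billion kronor: reserves −14B, deposits 0.
Asset sale (to non-banks) 82 billion kronor: reserves −82B, deposits −82B.
OMO sale (to banks) 79 billion kronor: reserves −79B, deposits 0.
Totals: Δreserves = −199B, Δdeposits = −139B.
Δrequired reserves = 5% × −139B = −6.95B.
Δexcess reserves = Δreserves − Δrequired = −199B − (−6.95B) = -192.05 billion.

-192.05 billion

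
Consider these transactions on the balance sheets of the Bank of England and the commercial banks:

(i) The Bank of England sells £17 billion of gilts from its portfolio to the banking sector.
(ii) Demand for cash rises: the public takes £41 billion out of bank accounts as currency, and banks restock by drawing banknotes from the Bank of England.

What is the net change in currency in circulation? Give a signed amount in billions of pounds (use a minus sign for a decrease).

OMO sale (to banks) £17 billion: no currency enters or leaves circulation → 0.
Currency withdrawal £41 billion: notes leave the central bank → +£41B.
Net: 0 + 41 = +£41 billion.

+£41 billion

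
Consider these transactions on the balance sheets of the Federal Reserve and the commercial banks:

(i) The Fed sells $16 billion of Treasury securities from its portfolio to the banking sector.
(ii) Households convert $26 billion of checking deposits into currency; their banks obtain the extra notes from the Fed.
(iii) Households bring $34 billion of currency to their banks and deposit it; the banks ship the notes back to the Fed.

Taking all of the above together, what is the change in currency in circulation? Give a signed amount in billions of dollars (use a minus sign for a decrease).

-$8 billion

OMO sale (to banks) $16 billion: no currency enters or leaves circulation → 0.
Currency withdrawal $26 billion: notes leave the central bank → +$26B.
Currency deposit $34 billion: notes return to the central bank → −$34B.
Net: 0 + 26 − 34 = -$8 billion.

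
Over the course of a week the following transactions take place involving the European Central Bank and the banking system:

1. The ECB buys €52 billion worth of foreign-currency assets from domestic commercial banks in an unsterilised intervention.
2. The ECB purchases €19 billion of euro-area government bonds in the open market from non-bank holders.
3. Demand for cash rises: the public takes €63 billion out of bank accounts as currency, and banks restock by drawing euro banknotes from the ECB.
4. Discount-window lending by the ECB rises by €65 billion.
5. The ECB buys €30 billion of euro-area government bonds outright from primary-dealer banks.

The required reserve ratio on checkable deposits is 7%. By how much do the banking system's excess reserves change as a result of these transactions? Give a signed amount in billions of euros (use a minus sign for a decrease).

+€106.08 billion

FX purchase €52 billion: reserves +€52B, deposits 0.
Asset purchase (from non-banks) €19 billion: reserves +€19B, deposits +€19B.
Currency withdrawal €63 billion: reserves −€63B, deposits −€63B.
Discount-window loan €65 billion: reserves +€65B, deposits 0.
OMO purchase (from banks) €30 billion: reserves +€30B, deposits 0.
Totals: Δreserves = +€103B, Δdeposits = −€44B.
Δrequired reserves = 7% × −€44B = −€3.08B.
Δexcess reserves = Δreserves − Δrequired = +€103B − (−€3.08B) = +€106.08 billion.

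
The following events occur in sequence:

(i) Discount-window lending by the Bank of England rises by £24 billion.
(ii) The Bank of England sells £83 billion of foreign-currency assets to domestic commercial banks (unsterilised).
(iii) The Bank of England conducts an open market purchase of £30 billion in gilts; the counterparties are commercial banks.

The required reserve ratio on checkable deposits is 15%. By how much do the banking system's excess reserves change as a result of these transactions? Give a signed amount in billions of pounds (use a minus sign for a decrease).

-£29 billion

Discount-window loan £24 billion: reserves +£24B, deposits 0.
FX sale £83 billion: reserves −£83B, deposits 0.
OMO purchase (from banks) £30 billion: reserves +£30B, deposits 0.
Totals: Δreserves = −£29B, Δdeposits = 0.
Δrequired reserves = 15% × 0 = 0.
Δexcess reserves = Δreserves − Δrequired = −£29B − (0) = -£29 billion.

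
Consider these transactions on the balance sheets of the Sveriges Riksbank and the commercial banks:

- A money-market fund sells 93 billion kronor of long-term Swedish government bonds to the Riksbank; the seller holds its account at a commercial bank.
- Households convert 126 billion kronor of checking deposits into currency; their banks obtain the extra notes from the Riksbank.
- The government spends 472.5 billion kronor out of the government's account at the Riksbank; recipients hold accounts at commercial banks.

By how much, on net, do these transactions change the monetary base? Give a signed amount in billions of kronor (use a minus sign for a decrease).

Riksbank balance sheet:
  Assets:      Securities +93B
  Liabilities: Bank reserves +439.5B, Currency in circulation +126B, Government deposits −472.5B
Monetary base = currency + reserves: +126B + (+439.5B) = +565.5 billion.

+565.5 billion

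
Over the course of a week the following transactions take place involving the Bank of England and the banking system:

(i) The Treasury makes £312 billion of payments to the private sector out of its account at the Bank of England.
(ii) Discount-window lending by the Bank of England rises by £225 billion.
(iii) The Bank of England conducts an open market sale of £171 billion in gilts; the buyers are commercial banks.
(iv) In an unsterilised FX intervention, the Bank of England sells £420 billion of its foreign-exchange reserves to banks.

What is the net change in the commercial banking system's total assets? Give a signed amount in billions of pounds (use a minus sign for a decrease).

+£537 billion

Government spending £312 billion: bank balance sheets expand → +£312B.
Discount-window loan £225 billion: bank balance sheets expand → +£225B.
OMO sale (to banks) £171 billion: just an asset swap on bank balance sheets → 0.
FX sale £420 billion: just an asset swap on bank balance sheets → 0.
Net: 312 + 225 + 0 + 0 = +£537 billion.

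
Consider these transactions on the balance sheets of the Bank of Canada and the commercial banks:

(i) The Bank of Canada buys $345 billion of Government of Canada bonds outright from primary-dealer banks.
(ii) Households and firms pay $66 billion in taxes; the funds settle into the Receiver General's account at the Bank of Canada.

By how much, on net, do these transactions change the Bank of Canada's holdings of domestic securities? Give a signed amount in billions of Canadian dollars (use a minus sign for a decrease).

Bank of Canada balance sheet:
  Assets:      Securities +$345B
  Liabilities: Bank reserves +$279B, Government deposits +$66B
So the change in the Bank of Canada's holdings of domestic securities is +$345 billion.

+$345 billion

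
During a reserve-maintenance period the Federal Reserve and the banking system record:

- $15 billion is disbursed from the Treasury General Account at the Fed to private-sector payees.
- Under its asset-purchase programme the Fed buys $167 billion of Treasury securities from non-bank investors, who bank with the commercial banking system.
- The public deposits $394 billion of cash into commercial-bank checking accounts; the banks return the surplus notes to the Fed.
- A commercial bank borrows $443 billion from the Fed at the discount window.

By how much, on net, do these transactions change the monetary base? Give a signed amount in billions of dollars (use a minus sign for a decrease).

Fed balance sheet:
  Assets:      Securities +$167B, Loans to banks +$443B
  Liabilities: Bank reserves +$1019B, Currency in circulation −$394B, Government deposits −$15B
Commercial banking system:
  Assets:      Reserves at CB +$1019B
  Liabilities: Checkable deposits +$576B, Borrowings from CB +$443B
Monetary base = currency + reserves: −$394B + (+$1019B) = +$625 billion.

+$625 billion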